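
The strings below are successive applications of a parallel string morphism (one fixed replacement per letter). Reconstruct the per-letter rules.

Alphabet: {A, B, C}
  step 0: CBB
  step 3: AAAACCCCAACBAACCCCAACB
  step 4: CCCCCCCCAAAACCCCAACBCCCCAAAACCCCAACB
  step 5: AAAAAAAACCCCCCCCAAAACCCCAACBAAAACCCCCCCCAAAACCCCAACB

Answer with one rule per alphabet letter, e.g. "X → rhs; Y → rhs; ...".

  step 4 ⇒ step 5: CCCCCCCCAAAACCCCAACBCCCCAAAACCCCAACB ⇒ A·A·A·A·A·A·A·A·CC·CC·CC·CC·A·A·A·A·CC·CC·A·ACB·A·A·A·A·CC·CC·CC·CC·A·A·A·A·CC·CC·A·ACB
    A ↦ CC
    B ↦ ACB
    C ↦ A

A->CC, B->ACB, C->A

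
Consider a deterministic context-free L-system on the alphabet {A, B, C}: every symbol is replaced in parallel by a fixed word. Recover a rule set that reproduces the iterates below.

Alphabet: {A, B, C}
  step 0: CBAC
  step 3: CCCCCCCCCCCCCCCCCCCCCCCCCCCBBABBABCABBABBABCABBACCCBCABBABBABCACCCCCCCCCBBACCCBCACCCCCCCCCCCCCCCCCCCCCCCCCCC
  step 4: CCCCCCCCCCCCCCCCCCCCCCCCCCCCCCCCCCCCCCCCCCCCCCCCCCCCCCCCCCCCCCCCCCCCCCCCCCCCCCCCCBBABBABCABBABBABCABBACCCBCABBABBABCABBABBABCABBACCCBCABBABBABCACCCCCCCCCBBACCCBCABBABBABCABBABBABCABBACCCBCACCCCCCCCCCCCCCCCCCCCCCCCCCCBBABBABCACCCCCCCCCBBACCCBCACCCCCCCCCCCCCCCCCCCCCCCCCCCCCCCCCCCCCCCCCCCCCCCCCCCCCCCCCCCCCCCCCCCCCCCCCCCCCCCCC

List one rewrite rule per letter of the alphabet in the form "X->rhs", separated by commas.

  step 3 ⇒ step 4: CCCCCCCCCCCCCCCCCCCCCCCCCCCBBABBABCABBABBABCABBACCCBCABBABBABCACCCCCCCCCBBACCCBCACCCCCCCCCCCCCCCCCCCCCCCCCCC ⇒ CCC·CCC·CCC·CCC·CCC·CCC·CCC·CCC·CCC·CCC·CCC·CCC·CCC·CCC·CCC·CCC·CCC·CCC·CCC·CCC·CCC·CCC·CCC·CCC·CCC·CCC·CCC·BBA·BBA·BCA·BBA·BBA·BCA·BBA·CCC·BCA·BBA·BBA·BCA·BBA·BBA·BCA·BBA·CCC·BCA·BBA·BBA·BCA·CCC·CCC·CCC·BBA·CCC·BCA·BBA·BBA·BCA·BBA·BBA·BCA·BBA·CCC·BCA·CCC·CCC·CCC·CCC·CCC·CCC·CCC·CCC·CCC·BBA·BBA·BCA·CCC·CCC·CCC·BBA·CCC·BCA·CCC·CCC·CCC·CCC·CCC·CCC·CCC·CCC·CCC·CCC·CCC·CCC·CCC·CCC·CCC·CCC·CCC·CCC·CCC·CCC·CCC·CCC·CCC·CCC·CCC·CCC·CCC
    A ↦ BCA
    B ↦ BBA
    C ↦ CCC

A->BCA, B->BBA, C->CCC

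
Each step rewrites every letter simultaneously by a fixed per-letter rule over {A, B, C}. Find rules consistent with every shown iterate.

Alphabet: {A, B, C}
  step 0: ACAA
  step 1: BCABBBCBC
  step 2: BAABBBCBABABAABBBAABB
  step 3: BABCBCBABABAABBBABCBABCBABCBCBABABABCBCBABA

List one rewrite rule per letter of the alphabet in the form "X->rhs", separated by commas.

  step 2 ⇒ step 3: BAABBBCBABABAABBBAABB ⇒ BA·BC·BC·BA·BA·BA·ABB·BA·BC·BA·BC·BA·BC·BC·BA·BA·BA·BC·BC·BA·BA
    A ↦ BC
    B ↦ BA
    C ↦ ABB

A->BC, B->BA, C->ABB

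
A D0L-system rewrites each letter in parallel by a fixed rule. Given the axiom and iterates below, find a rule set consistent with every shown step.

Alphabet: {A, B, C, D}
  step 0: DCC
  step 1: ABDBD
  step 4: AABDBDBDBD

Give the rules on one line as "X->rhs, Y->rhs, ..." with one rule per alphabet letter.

A->C, B->A, C->BD, D->A

  step 0 ⇒ step 1: DCC ⇒ A·BD·BD
    C ↦ BD
    D ↦ A
    A ↦ C  (constrained at step 1)
    B ↦ A  (constrained at step 1)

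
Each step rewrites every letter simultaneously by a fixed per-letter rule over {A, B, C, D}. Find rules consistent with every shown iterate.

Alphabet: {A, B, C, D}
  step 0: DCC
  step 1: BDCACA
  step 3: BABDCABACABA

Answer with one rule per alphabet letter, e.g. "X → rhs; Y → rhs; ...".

A->B, B->A, C->CA, D->BD

  step 0 ⇒ step 1: DCC ⇒ BD·CA·CA
    C ↦ CA
    D ↦ BD
    A ↦ B  (constrained at step 1)
    B ↦ A  (constrained at step 1)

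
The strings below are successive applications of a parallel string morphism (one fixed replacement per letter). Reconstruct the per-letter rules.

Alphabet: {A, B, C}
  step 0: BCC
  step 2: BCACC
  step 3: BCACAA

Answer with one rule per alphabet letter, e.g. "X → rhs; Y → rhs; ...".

A->C, B->BC, C->A

  step 2 ⇒ step 3: BCACC ⇒ BC·A·C·A·A
    A ↦ C
    B ↦ BC
    C ↦ A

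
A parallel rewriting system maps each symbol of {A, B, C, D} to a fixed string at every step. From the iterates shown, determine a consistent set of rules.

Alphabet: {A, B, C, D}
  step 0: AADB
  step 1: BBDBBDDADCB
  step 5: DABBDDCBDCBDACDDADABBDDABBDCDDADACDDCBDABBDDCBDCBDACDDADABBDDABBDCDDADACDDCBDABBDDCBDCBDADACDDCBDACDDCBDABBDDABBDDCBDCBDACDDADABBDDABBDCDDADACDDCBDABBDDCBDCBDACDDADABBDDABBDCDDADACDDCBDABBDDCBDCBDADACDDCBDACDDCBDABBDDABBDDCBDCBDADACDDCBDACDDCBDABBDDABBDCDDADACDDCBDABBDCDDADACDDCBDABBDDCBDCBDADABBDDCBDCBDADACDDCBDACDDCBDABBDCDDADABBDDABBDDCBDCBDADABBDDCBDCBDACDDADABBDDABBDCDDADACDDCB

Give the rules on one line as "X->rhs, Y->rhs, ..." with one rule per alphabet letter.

A->BBD, B->DCB, C->CD, D->DA

  step 0 ⇒ step 1: AADB ⇒ BBD·BBD·DA·DCB
    A ↦ BBD
    B ↦ DCB
    D ↦ DA
    C ↦ CD  (constrained at step 1)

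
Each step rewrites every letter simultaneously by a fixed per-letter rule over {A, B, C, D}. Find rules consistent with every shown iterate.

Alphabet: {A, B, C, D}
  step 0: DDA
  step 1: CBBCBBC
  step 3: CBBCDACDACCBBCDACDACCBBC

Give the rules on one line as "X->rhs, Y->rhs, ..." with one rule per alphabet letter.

A->C, B->CA, C->DA, D->CBB

  step 0 ⇒ step 1: DDA ⇒ CBB·CBB·C
    A ↦ C
    D ↦ CBB
    B ↦ CA  (constrained at step 1)
    C ↦ DA  (constrained at step 1)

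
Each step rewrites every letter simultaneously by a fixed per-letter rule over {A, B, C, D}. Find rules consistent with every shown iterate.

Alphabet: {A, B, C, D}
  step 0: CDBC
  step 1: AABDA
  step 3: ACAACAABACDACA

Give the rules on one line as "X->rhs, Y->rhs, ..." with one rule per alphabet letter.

  step 0 ⇒ step 1: CDBC ⇒ A·AB·D·A
    B ↦ D
    C ↦ A
    D ↦ AB
    A ↦ AC  (constrained at step 1)

A->AC, B->D, C->A, D->AB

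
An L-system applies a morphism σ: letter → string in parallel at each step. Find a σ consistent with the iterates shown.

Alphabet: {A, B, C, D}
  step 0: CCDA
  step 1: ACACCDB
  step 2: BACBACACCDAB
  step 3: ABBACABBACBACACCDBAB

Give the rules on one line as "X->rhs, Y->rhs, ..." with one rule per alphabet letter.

  step 2 ⇒ step 3: BACBACACCDAB ⇒ AB·B·AC·AB·B·AC·B·AC·AC·CD·B·AB
    A ↦ B
    B ↦ AB
    C ↦ AC
    D ↦ CD

A->B, B->AB, C->AC, D->CD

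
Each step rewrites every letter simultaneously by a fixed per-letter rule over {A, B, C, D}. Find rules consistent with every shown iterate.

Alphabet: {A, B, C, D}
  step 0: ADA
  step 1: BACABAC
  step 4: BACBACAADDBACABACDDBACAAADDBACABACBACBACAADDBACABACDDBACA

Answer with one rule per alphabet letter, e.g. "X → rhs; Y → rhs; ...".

A->BAC, B->DD, C->A, D->A

  step 0 ⇒ step 1: ADA ⇒ BAC·A·BAC
    A ↦ BAC
    D ↦ A
    B ↦ DD  (constrained at step 1)
    C ↦ A  (constrained at step 1)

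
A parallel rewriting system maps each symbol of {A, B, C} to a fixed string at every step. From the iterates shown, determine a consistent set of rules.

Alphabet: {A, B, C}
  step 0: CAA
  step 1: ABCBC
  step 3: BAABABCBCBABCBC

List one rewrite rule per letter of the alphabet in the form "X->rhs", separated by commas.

A->BC, B->BA, C->A

  step 0 ⇒ step 1: CAA ⇒ A·BC·BC
    A ↦ BC
    C ↦ A
    B ↦ BA  (constrained at step 1)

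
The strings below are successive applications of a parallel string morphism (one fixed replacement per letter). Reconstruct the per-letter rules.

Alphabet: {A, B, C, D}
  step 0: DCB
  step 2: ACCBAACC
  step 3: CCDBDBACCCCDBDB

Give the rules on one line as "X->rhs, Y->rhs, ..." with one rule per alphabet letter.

  step 2 ⇒ step 3: ACCBAACC ⇒ CC·DB·DB·A·CC·CC·DB·DB
    A ↦ CC
    B ↦ A
    C ↦ DB
    D ↦ BA  (constrained at step 0)

A->CC, B->A, C->DB, D->BA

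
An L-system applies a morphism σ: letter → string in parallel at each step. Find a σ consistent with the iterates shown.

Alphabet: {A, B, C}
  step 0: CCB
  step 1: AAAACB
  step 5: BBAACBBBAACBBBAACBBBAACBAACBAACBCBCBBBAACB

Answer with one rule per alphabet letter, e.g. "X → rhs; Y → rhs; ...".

  step 0 ⇒ step 1: CCB ⇒ AA·AA·CB
    B ↦ CB
    C ↦ AA
    A ↦ B  (constrained at step 1)

A->B, B->CB, C->AA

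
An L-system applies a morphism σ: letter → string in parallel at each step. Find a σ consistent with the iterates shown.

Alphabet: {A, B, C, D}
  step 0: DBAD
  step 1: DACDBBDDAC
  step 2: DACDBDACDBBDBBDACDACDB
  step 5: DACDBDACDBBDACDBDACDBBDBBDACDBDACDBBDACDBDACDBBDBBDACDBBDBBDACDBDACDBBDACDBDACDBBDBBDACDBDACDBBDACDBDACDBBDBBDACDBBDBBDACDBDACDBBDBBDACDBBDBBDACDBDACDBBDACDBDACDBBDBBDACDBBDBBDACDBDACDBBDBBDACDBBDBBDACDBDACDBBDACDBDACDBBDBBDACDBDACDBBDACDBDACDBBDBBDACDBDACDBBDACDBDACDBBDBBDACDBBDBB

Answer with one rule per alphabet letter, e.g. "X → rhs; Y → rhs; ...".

A->D, B->DBB, C->B, D->DAC

  step 1 ⇒ step 2: DACDBBDDAC ⇒ DAC·D·B·DAC·DBB·DBB·DAC·DAC·D·B
    A ↦ D
    B ↦ DBB
    C ↦ B
    D ↦ DAC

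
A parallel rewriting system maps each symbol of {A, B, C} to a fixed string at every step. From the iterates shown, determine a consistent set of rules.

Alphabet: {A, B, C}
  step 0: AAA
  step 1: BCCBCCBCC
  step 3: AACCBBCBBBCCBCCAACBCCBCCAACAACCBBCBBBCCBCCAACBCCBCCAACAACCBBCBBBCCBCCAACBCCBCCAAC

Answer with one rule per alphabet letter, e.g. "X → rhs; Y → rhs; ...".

A->BCC, B->CBB, C->AAC

  step 0 ⇒ step 1: AAA ⇒ BCC·BCC·BCC
    A ↦ BCC
    B ↦ CBB  (constrained at step 1)
    C ↦ AAC  (constrained at step 1)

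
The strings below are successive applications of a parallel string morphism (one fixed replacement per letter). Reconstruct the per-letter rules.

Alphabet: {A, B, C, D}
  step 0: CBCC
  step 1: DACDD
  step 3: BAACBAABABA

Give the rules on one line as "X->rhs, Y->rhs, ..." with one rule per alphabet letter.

  step 0 ⇒ step 1: CBCC ⇒ D·AC·D·D
    B ↦ AC
    C ↦ D
    A ↦ BA  (constrained at step 1)
    D ↦ A  (constrained at step 1)

A->BA, B->AC, C->D, D->A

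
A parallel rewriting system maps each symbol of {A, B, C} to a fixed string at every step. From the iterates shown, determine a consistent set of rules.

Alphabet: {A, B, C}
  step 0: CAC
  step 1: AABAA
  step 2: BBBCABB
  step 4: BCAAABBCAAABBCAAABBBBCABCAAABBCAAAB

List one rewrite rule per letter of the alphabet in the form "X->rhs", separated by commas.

A->B, B->BCA, C->AA

  step 1 ⇒ step 2: AABAA ⇒ B·B·BCA·B·B
    A ↦ B
    B ↦ BCA
  step 0 ⇒ step 1: CAC ⇒ AA·B·AA
    C ↦ AA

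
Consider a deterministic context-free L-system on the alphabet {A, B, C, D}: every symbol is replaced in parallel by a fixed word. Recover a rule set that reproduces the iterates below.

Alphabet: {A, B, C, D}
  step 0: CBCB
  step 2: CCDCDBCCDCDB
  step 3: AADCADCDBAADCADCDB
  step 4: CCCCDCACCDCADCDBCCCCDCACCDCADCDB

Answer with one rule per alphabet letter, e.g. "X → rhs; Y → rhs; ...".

  step 3 ⇒ step 4: AADCADCDBAADCADCDB ⇒ CC·CC·DC·A·CC·DC·A·DC·DB·CC·CC·DC·A·CC·DC·A·DC·DB
    A ↦ CC
    B ↦ DB
    C ↦ A
    D ↦ DC

A->CC, B->DB, C->A, D->DC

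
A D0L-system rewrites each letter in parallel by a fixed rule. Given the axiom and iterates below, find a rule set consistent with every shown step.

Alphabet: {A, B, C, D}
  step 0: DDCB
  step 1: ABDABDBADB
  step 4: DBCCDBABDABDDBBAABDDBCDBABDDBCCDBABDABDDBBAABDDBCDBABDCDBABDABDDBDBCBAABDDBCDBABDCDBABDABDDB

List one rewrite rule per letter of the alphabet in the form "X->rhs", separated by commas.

  step 0 ⇒ step 1: DDCB ⇒ ABD·ABD·BA·DB
    B ↦ DB
    C ↦ BA
    D ↦ ABD
    A ↦ C  (constrained at step 1)

A->C, B->DB, C->BA, D->ABD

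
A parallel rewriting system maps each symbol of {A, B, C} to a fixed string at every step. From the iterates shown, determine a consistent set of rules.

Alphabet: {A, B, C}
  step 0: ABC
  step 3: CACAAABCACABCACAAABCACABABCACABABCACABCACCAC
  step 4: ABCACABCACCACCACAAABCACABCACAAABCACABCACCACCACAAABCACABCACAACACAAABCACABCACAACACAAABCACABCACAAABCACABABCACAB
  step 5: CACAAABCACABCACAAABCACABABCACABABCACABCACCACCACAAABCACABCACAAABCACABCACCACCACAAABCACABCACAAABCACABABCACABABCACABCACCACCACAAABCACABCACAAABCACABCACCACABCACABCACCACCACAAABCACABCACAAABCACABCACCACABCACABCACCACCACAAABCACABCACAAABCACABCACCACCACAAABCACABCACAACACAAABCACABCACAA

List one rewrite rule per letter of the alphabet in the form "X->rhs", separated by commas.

A->CAC, B->AA, C->AB

  step 4 ⇒ step 5: ABCACABCACCACCACAAABCACABCACAAABCACABCACCACCACAAABCACABCACAACACAAABCACABCACAACACAAABCACABCACAAABCACABABCACAB ⇒ CAC·AA·AB·CAC·AB·CAC·AA·AB·CAC·AB·AB·CAC·AB·AB·CAC·AB·CAC·CAC·CAC·AA·AB·CAC·AB·CAC·AA·AB·CAC·AB·CAC·CAC·CAC·AA·AB·CAC·AB·CAC·AA·AB·CAC·AB·AB·CAC·AB·AB·CAC·AB·CAC·CAC·CAC·AA·AB·CAC·AB·CAC·AA·AB·CAC·AB·CAC·CAC·AB·CAC·AB·CAC·CAC·CAC·AA·AB·CAC·AB·CAC·AA·AB·CAC·AB·CAC·CAC·AB·CAC·AB·CAC·CAC·CAC·AA·AB·CAC·AB·CAC·AA·AB·CAC·AB·CAC·CAC·CAC·AA·AB·CAC·AB·CAC·AA·CAC·AA·AB·CAC·AB·CAC·AA
    A ↦ CAC
    B ↦ AA
    C ↦ AB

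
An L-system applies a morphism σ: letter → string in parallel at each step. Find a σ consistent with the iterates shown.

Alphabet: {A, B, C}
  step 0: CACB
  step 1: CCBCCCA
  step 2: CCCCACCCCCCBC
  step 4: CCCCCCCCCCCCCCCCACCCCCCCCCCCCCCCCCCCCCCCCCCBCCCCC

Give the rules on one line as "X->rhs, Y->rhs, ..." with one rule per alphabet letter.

  step 1 ⇒ step 2: CCBCCCA ⇒ CC·CC·A·CC·CC·CC·BC
    A ↦ BC
    B ↦ A
    C ↦ CC

A->BC, B->A, C->CC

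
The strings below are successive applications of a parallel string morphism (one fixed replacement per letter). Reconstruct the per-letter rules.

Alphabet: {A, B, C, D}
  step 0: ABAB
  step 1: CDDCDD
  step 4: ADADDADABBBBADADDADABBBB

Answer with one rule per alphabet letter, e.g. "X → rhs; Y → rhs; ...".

A->C, B->DD, C->ADA, D->B

  step 0 ⇒ step 1: ABAB ⇒ C·DD·C·DD
    A ↦ C
    B ↦ DD
    C ↦ ADA  (constrained at step 1)
    D ↦ B  (constrained at step 1)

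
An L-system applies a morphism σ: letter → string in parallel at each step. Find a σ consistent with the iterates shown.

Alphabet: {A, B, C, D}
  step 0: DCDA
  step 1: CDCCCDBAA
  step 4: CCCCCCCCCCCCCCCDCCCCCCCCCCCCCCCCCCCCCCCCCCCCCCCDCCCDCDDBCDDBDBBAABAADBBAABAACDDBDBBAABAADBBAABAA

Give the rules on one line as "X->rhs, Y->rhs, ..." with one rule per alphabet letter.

  step 0 ⇒ step 1: DCDA ⇒ CD·CC·CD·BAA
    A ↦ BAA
    C ↦ CC
    D ↦ CD
    B ↦ DB  (constrained at step 1)

A->BAA, B->DB, C->CC, D->CD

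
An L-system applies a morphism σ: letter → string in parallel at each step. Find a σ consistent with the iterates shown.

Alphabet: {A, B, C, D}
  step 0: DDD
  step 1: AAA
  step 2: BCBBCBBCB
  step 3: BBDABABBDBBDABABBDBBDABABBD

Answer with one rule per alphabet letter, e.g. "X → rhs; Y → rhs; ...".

  step 2 ⇒ step 3: BCBBCBBCB ⇒ BBD·ABA·BBD·BBD·ABA·BBD·BBD·ABA·BBD
    B ↦ BBD
    C ↦ ABA
  step 1 ⇒ step 2: AAA ⇒ BCB·BCB·BCB
    A ↦ BCB
  step 0 ⇒ step 1: DDD ⇒ A·A·A
    D ↦ A

A->BCB, B->BBD, C->ABA, D->A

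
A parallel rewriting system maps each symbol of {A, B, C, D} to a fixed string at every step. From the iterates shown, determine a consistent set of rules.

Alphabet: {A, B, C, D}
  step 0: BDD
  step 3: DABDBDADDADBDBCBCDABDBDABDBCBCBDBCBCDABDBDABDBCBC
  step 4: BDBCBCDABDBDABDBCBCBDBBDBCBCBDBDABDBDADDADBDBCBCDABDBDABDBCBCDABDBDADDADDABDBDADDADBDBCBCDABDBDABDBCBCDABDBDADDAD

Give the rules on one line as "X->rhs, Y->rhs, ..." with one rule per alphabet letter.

A->CBC, B->DA, C->D, D->BDB

  step 3 ⇒ step 4: DABDBDADDADBDBCBCDABDBDABDBCBCBDBCBCDABDBDABDBCBC ⇒ BDB·CBC·DA·BDB·DA·BDB·CBC·BDB·BDB·CBC·BDB·DA·BDB·DA·D·DA·D·BDB·CBC·DA·BDB·DA·BDB·CBC·DA·BDB·DA·D·DA·D·DA·BDB·DA·D·DA·D·BDB·CBC·DA·BDB·DA·BDB·CBC·DA·BDB·DA·D·DA·D
    A ↦ CBC
    B ↦ DA
    C ↦ D
    D ↦ BDB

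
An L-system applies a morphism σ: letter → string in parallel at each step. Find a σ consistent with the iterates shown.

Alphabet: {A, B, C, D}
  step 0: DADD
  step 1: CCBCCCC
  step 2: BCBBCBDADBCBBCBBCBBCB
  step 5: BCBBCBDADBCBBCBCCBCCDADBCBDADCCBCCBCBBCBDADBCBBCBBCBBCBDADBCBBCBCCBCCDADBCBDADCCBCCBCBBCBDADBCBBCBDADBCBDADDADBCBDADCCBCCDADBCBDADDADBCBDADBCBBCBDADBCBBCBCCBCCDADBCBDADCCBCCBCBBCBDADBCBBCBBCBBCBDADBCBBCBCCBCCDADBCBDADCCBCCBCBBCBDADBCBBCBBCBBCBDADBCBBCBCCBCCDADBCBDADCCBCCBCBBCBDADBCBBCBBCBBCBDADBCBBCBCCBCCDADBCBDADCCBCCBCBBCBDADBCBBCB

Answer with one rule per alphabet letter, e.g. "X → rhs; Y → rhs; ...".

A->B, B->DAD, C->BCB, D->CC

  step 1 ⇒ step 2: CCBCCCC ⇒ BCB·BCB·DAD·BCB·BCB·BCB·BCB
    B ↦ DAD
    C ↦ BCB
  step 0 ⇒ step 1: DADD ⇒ CC·B·CC·CC
    A ↦ B
  step 0 ⇒ step 1: DADD ⇒ CC·B·CC·CC
    D ↦ CC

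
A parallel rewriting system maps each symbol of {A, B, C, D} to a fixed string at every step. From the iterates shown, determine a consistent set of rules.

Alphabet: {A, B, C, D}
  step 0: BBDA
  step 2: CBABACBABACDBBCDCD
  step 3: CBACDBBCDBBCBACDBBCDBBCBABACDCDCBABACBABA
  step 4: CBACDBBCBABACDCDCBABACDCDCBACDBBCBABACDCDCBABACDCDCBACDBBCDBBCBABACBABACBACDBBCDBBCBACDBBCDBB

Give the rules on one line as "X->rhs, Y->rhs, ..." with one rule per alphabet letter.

  step 3 ⇒ step 4: CBACDBBCDBBCBACDBBCDBBCBABACDCDCBABACBABA ⇒ CBA·CD·BB·CBA·BA·CD·CD·CBA·BA·CD·CD·CBA·CD·BB·CBA·BA·CD·CD·CBA·BA·CD·CD·CBA·CD·BB·CD·BB·CBA·BA·CBA·BA·CBA·CD·BB·CD·BB·CBA·CD·BB·CD·BB
    A ↦ BB
    B ↦ CD
    C ↦ CBA
    D ↦ BA

A->BB, B->CD, C->CBA, D->BA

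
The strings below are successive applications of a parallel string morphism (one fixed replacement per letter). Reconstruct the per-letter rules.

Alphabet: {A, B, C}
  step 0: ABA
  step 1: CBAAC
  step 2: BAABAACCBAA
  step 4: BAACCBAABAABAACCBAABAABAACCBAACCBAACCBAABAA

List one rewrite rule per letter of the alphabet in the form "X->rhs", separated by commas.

A->C, B->BAA, C->BAA

  step 1 ⇒ step 2: CBAAC ⇒ BAA·BAA·C·C·BAA
    A ↦ C
    B ↦ BAA
    C ↦ BAA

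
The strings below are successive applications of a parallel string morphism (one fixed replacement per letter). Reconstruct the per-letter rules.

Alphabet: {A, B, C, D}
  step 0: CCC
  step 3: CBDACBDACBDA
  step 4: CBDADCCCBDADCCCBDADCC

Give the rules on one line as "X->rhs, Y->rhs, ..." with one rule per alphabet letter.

  step 3 ⇒ step 4: CBDACBDACBDA ⇒ CB·D·A·DCC·CB·D·A·DCC·CB·D·A·DCC
    A ↦ DCC
    B ↦ D
    C ↦ CB
    D ↦ A

A->DCC, B->D, C->CB, D->A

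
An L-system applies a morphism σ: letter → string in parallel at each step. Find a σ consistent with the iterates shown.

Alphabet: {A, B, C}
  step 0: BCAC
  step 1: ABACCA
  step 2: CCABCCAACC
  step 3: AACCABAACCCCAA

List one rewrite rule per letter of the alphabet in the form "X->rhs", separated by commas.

A->CC, B->AB, C->A

  step 2 ⇒ step 3: CCABCCAACC ⇒ A·A·CC·AB·A·A·CC·CC·A·A
    A ↦ CC
    B ↦ AB
    C ↦ A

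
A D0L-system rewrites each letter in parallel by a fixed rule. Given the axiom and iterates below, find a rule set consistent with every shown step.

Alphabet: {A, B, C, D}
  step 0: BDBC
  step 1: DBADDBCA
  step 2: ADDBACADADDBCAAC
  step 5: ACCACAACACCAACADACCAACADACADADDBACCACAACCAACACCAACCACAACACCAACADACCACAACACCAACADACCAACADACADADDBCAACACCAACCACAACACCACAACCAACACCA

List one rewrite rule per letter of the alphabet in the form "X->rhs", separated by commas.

  step 1 ⇒ step 2: DBADDBCA ⇒ AD·DB·AC·AD·AD·DB·CA·AC
    A ↦ AC
    B ↦ DB
    C ↦ CA
    D ↦ AD

A->AC, B->DB, C->CA, D->AD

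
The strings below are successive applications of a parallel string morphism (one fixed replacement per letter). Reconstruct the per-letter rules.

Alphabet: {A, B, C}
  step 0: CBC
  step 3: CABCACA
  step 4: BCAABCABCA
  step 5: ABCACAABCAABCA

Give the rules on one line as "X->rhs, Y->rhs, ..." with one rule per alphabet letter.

  step 4 ⇒ step 5: BCAABCABCA ⇒ A·B·CA·CA·A·B·CA·A·B·CA
    A ↦ CA
    B ↦ A
    C ↦ B

A->CA, B->A, C->B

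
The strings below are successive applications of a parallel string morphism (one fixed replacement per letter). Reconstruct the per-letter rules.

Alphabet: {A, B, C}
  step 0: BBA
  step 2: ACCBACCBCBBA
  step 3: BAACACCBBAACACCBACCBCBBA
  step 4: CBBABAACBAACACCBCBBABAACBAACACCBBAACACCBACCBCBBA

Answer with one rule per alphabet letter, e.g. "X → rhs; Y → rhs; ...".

  step 3 ⇒ step 4: BAACACCBBAACACCBACCBCBBA ⇒ CB·BA·BA·AC·BA·AC·AC·CB·CB·BA·BA·AC·BA·AC·AC·CB·BA·AC·AC·CB·AC·CB·CB·BA
    A ↦ BA
    B ↦ CB
    C ↦ AC

A->BA, B->CB, C->AC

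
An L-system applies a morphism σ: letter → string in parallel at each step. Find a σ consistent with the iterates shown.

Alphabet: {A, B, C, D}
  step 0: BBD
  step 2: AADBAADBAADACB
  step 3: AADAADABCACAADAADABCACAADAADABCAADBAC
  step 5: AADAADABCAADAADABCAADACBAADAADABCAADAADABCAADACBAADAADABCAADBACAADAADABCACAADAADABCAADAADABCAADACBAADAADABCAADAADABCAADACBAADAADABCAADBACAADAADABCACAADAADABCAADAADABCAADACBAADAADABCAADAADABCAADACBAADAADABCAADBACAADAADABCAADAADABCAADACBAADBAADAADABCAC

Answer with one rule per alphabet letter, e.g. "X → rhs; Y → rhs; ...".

A->AAD, B->AC, C->B, D->ABC

  step 2 ⇒ step 3: AADBAADBAADACB ⇒ AAD·AAD·ABC·AC·AAD·AAD·ABC·AC·AAD·AAD·ABC·AAD·B·AC
    A ↦ AAD
    B ↦ AC
    C ↦ B
    D ↦ ABC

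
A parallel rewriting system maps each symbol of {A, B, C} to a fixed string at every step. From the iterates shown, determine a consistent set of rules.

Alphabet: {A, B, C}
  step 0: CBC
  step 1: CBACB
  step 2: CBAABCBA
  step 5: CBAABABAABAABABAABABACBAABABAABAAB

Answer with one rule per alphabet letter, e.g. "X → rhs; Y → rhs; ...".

  step 1 ⇒ step 2: CBACB ⇒ CB·A·AB·CB·A
    A ↦ AB
    B ↦ A
    C ↦ CB

A->AB, B->A, C->CB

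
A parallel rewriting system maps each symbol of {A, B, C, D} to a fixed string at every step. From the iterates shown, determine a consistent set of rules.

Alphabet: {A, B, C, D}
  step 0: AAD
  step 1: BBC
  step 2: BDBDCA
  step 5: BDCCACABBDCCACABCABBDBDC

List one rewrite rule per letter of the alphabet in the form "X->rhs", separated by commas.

A->B, B->BD, C->CA, D->C

  step 1 ⇒ step 2: BBC ⇒ BD·BD·CA
    B ↦ BD
    C ↦ CA
  step 0 ⇒ step 1: AAD ⇒ B·B·C
    A ↦ B
  step 0 ⇒ step 1: AAD ⇒ B·B·C
    D ↦ C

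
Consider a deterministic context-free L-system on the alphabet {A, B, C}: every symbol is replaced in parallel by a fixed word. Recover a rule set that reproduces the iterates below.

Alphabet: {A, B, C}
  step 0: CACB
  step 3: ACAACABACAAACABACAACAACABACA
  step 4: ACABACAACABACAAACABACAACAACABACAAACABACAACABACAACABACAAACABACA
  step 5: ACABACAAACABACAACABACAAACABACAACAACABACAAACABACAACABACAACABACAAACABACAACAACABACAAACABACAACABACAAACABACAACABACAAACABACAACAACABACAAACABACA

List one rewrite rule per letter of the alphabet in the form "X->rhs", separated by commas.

A->ACA, B->A, C->B

  step 4 ⇒ step 5: ACABACAACABACAAACABACAACAACABACAAACABACAACABACAACABACAAACABACA ⇒ ACA·B·ACA·A·ACA·B·ACA·ACA·B·ACA·A·ACA·B·ACA·ACA·ACA·B·ACA·A·ACA·B·ACA·ACA·B·ACA·ACA·B·ACA·A·ACA·B·ACA·ACA·ACA·B·ACA·A·ACA·B·ACA·ACA·B·ACA·A·ACA·B·ACA·ACA·B·ACA·A·ACA·B·ACA·ACA·ACA·B·ACA·A·ACA·B·ACA
    A ↦ ACA
    B ↦ A
    C ↦ B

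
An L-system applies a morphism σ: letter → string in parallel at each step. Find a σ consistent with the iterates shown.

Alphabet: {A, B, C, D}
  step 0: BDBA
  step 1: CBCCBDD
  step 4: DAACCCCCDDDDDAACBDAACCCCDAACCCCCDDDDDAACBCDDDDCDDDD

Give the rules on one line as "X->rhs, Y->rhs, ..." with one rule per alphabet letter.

  step 0 ⇒ step 1: BDBA ⇒ CB·C·CB·DD
    A ↦ DD
    B ↦ CB
    D ↦ C
    C ↦ DAA  (constrained at step 1)

A->DD, B->CB, C->DAA, D->C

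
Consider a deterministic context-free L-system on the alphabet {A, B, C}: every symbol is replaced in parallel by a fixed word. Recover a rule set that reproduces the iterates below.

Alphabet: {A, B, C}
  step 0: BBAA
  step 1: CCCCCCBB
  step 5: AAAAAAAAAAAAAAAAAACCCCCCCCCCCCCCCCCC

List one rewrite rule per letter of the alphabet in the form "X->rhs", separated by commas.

A->B, B->CCC, C->A

  step 0 ⇒ step 1: BBAA ⇒ CCC·CCC·B·B
    A ↦ B
    B ↦ CCC
    C ↦ A  (constrained at step 1)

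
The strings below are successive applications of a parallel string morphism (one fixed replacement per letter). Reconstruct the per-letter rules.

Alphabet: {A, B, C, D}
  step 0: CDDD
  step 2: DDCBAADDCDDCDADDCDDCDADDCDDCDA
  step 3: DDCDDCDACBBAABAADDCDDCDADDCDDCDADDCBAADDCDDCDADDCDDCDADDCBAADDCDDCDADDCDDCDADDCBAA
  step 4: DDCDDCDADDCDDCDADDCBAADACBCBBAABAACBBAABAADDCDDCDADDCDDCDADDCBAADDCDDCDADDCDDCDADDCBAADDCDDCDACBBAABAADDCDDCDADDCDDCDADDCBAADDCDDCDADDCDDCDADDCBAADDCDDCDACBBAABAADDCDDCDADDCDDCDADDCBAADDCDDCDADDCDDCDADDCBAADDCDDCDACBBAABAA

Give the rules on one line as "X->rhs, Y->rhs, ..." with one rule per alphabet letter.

A->BAA, B->CB, C->DA, D->DDC

  step 3 ⇒ step 4: DDCDDCDACBBAABAADDCDDCDADDCDDCDADDCBAADDCDDCDADDCDDCDADDCBAADDCDDCDADDCDDCDADDCBAA ⇒ DDC·DDC·DA·DDC·DDC·DA·DDC·BAA·DA·CB·CB·BAA·BAA·CB·BAA·BAA·DDC·DDC·DA·DDC·DDC·DA·DDC·BAA·DDC·DDC·DA·DDC·DDC·DA·DDC·BAA·DDC·DDC·DA·CB·BAA·BAA·DDC·DDC·DA·DDC·DDC·DA·DDC·BAA·DDC·DDC·DA·DDC·DDC·DA·DDC·BAA·DDC·DDC·DA·CB·BAA·BAA·DDC·DDC·DA·DDC·DDC·DA·DDC·BAA·DDC·DDC·DA·DDC·DDC·DA·DDC·BAA·DDC·DDC·DA·CB·BAA·BAA
    A ↦ BAA
    B ↦ CB
    C ↦ DA
    D ↦ DDC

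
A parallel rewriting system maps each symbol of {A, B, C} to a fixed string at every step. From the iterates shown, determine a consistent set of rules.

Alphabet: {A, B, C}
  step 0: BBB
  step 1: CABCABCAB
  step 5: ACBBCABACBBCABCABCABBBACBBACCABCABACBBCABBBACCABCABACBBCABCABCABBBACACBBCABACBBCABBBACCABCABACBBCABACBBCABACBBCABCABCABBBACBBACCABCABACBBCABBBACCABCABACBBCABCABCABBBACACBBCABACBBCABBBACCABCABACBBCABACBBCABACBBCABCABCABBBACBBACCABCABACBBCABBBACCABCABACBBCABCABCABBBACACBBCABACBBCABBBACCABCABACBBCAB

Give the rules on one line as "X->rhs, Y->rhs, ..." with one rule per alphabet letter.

A->BB, B->CAB, C->AC

  step 0 ⇒ step 1: BBB ⇒ CAB·CAB·CAB
    B ↦ CAB
    A ↦ BB  (constrained at step 1)
    C ↦ AC  (constrained at step 1)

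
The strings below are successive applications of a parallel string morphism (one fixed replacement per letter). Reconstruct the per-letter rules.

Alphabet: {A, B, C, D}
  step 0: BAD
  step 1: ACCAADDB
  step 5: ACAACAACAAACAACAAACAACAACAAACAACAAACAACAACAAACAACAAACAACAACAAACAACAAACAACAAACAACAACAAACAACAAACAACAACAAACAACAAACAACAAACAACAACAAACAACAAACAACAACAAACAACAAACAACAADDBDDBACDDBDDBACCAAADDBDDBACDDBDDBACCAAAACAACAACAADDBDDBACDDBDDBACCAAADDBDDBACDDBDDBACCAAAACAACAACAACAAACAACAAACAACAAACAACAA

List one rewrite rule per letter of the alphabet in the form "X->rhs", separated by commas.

A->CAA, B->AC, C->A, D->DDB

  step 0 ⇒ step 1: BAD ⇒ AC·CAA·DDB
    A ↦ CAA
    B ↦ AC
    D ↦ DDB
    C ↦ A  (constrained at step 1)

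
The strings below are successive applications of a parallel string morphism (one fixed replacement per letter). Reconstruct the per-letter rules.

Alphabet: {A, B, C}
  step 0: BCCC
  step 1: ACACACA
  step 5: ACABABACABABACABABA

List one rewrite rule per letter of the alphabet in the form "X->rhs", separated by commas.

A->B, B->A, C->CA

  step 0 ⇒ step 1: BCCC ⇒ A·CA·CA·CA
    B ↦ A
    C ↦ CA
    A ↦ B  (constrained at step 1)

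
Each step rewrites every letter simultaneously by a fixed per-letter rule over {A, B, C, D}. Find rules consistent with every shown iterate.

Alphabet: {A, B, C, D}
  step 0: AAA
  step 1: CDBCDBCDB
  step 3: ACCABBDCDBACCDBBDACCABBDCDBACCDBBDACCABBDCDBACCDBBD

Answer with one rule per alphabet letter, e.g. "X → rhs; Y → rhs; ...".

A->CDB, B->AC, C->BD, D->CAB

  step 0 ⇒ step 1: AAA ⇒ CDB·CDB·CDB
    A ↦ CDB
    B ↦ AC  (constrained at step 1)
    C ↦ BD  (constrained at step 1)
    D ↦ CAB  (constrained at step 1)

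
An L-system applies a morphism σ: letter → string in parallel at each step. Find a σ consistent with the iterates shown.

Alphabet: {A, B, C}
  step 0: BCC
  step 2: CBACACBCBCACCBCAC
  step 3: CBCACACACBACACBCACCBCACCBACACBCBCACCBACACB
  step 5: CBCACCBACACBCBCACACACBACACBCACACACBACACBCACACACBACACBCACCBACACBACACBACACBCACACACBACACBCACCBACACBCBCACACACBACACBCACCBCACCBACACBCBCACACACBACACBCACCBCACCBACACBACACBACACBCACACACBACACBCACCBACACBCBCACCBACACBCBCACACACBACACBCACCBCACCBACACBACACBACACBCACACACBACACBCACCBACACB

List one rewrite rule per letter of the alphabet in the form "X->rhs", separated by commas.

A->ACA, B->CAC, C->CB

  step 2 ⇒ step 3: CBACACBCBCACCBCAC ⇒ CB·CAC·ACA·CB·ACA·CB·CAC·CB·CAC·CB·ACA·CB·CB·CAC·CB·ACA·CB
    A ↦ ACA
    B ↦ CAC
    C ↦ CB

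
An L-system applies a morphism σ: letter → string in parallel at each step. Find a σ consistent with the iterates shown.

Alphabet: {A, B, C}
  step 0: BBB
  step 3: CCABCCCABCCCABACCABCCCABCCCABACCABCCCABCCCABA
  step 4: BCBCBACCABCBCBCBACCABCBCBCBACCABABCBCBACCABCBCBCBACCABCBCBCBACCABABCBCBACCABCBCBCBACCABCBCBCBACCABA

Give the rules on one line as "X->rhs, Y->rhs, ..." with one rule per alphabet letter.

  step 3 ⇒ step 4: CCABCCCABCCCABACCABCCCABCCCABACCABCCCABCCCABA ⇒ BC·BC·BA·CCA·BC·BC·BC·BA·CCA·BC·BC·BC·BA·CCA·BA·BC·BC·BA·CCA·BC·BC·BC·BA·CCA·BC·BC·BC·BA·CCA·BA·BC·BC·BA·CCA·BC·BC·BC·BA·CCA·BC·BC·BC·BA·CCA·BA
    A ↦ BA
    B ↦ CCA
    C ↦ BC

A->BA, B->CCA, C->BC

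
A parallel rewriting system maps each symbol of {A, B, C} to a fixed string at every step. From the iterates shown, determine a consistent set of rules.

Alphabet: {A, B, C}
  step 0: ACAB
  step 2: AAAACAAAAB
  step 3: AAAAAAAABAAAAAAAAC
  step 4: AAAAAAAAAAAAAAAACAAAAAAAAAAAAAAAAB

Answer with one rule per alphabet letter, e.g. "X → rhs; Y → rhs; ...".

A->AA, B->C, C->B

  step 3 ⇒ step 4: AAAAAAAABAAAAAAAAC ⇒ AA·AA·AA·AA·AA·AA·AA·AA·C·AA·AA·AA·AA·AA·AA·AA·AA·B
    A ↦ AA
    B ↦ C
    C ↦ B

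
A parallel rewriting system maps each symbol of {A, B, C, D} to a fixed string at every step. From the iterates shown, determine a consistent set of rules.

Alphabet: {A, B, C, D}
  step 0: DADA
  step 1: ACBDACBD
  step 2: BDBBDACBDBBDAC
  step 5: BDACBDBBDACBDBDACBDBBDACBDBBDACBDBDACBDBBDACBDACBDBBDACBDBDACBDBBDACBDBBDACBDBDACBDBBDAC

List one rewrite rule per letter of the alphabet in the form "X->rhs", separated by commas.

  step 1 ⇒ step 2: ACBDACBD ⇒ BD·B·BD·AC·BD·B·BD·AC
    A ↦ BD
    B ↦ BD
    C ↦ B
    D ↦ AC

A->BD, B->BD, C->B, D->AC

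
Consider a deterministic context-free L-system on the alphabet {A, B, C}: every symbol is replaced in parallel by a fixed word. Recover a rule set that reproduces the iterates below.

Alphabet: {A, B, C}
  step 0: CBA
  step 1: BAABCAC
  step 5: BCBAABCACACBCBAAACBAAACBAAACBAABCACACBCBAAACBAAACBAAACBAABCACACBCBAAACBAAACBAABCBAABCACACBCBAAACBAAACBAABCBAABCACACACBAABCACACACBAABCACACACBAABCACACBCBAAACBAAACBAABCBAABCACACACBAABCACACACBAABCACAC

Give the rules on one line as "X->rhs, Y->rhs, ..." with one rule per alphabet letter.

  step 0 ⇒ step 1: CBA ⇒ BAA·BC·AC
    A ↦ AC
    B ↦ BC
    C ↦ BAA

A->AC, B->BC, C->BAA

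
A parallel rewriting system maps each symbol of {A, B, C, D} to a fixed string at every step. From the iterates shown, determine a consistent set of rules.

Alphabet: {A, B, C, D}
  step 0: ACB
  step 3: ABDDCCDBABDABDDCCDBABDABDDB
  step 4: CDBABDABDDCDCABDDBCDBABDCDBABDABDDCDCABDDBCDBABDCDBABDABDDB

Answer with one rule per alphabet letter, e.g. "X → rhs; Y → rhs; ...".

  step 3 ⇒ step 4: ABDDCCDBABDABDDCCDBABDABDDB ⇒ C·DB·ABD·ABD·DC·DC·ABD·DB·C·DB·ABD·C·DB·ABD·ABD·DC·DC·ABD·DB·C·DB·ABD·C·DB·ABD·ABD·DB
    A ↦ C
    B ↦ DB
    C ↦ DC
    D ↦ ABD

A->C, B->DB, C->DC, D->ABD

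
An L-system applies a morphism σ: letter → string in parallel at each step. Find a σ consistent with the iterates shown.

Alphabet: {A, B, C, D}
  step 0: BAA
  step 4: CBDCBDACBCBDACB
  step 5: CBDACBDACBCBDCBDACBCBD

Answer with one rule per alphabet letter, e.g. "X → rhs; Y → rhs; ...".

A->CB, B->D, C->CB, D->A

  step 4 ⇒ step 5: CBDCBDACBCBDACB ⇒ CB·D·A·CB·D·A·CB·CB·D·CB·D·A·CB·CB·D
    A ↦ CB
    B ↦ D
    C ↦ CB
    D ↦ A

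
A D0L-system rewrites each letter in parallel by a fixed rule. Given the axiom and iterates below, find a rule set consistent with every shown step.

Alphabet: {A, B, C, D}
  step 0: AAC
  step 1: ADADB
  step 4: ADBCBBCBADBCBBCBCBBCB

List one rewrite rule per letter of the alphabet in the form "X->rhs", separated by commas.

  step 0 ⇒ step 1: AAC ⇒ AD·AD·B
    A ↦ AD
    C ↦ B
    B ↦ CB  (constrained at step 1)
    D ↦ B  (constrained at step 1)

A->AD, B->CB, C->B, D->B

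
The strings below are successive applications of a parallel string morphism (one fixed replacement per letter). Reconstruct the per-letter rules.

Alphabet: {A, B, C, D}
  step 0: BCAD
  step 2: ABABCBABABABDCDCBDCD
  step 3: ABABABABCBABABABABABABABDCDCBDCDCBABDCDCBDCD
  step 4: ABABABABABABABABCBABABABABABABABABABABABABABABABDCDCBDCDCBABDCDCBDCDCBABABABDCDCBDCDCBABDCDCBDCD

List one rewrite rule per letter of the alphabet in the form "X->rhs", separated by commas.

  step 3 ⇒ step 4: ABABABABCBABABABABABABABDCDCBDCDCBABDCDCBDCD ⇒ AB·AB·AB·AB·AB·AB·AB·AB·CB·AB·AB·AB·AB·AB·AB·AB·AB·AB·AB·AB·AB·AB·AB·AB·DCD·CB·DCD·CB·AB·DCD·CB·DCD·CB·AB·AB·AB·DCD·CB·DCD·CB·AB·DCD·CB·DCD
    A ↦ AB
    B ↦ AB
    C ↦ CB
    D ↦ DCD

A->AB, B->AB, C->CB, D->DCD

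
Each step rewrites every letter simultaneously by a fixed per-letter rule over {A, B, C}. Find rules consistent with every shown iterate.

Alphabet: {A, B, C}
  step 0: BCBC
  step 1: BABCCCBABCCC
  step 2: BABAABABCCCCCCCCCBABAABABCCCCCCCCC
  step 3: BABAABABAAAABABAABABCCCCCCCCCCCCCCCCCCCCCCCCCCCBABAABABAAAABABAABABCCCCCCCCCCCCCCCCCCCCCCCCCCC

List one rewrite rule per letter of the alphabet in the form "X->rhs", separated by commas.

A->AA, B->BAB, C->CCC

  step 2 ⇒ step 3: BABAABABCCCCCCCCCBABAABABCCCCCCCCC ⇒ BAB·AA·BAB·AA·AA·BAB·AA·BAB·CCC·CCC·CCC·CCC·CCC·CCC·CCC·CCC·CCC·BAB·AA·BAB·AA·AA·BAB·AA·BAB·CCC·CCC·CCC·CCC·CCC·CCC·CCC·CCC·CCC
    A ↦ AA
    B ↦ BAB
    C ↦ CCC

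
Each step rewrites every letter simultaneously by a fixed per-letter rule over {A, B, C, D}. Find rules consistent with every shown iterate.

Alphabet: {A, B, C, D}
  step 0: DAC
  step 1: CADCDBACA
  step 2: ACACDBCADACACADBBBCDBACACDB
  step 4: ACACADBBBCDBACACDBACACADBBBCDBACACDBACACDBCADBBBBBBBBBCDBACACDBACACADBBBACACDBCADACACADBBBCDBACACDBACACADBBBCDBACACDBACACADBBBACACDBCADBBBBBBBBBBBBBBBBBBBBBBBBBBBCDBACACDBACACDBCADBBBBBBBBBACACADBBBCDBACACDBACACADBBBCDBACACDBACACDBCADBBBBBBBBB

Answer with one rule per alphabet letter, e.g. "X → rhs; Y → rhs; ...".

A->CDB, B->BBB, C->ACA, D->CAD

  step 1 ⇒ step 2: CADCDBACA ⇒ ACA·CDB·CAD·ACA·CAD·BBB·CDB·ACA·CDB
    A ↦ CDB
    B ↦ BBB
    C ↦ ACA
    D ↦ CAD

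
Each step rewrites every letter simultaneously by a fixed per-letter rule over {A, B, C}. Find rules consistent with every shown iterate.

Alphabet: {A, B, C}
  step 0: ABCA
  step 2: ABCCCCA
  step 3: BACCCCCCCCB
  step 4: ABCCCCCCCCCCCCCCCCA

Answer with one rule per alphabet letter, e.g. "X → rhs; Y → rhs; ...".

  step 3 ⇒ step 4: BACCCCCCCCB ⇒ A·B·CC·CC·CC·CC·CC·CC·CC·CC·A
    A ↦ B
    B ↦ A
    C ↦ CC

A->B, B->A, C->CC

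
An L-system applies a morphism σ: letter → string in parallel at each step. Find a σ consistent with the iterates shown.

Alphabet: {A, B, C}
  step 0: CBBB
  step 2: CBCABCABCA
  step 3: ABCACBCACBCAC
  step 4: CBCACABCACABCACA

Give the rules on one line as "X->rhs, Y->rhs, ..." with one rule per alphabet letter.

  step 3 ⇒ step 4: ABCACBCACBCAC ⇒ C·BC·A·C·A·BC·A·C·A·BC·A·C·A
    A ↦ C
    B ↦ BC
    C ↦ A

A->C, B->BC, C->A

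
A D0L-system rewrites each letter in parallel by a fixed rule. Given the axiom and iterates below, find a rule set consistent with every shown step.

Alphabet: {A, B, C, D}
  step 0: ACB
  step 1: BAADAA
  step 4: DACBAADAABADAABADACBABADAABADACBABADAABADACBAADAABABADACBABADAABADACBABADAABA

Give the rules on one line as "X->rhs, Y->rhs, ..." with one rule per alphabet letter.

  step 0 ⇒ step 1: ACB ⇒ BA·A·DAA
    A ↦ BA
    B ↦ DAA
    C ↦ A
    D ↦ DAC  (constrained at step 1)

A->BA, B->DAA, C->A, D->DAC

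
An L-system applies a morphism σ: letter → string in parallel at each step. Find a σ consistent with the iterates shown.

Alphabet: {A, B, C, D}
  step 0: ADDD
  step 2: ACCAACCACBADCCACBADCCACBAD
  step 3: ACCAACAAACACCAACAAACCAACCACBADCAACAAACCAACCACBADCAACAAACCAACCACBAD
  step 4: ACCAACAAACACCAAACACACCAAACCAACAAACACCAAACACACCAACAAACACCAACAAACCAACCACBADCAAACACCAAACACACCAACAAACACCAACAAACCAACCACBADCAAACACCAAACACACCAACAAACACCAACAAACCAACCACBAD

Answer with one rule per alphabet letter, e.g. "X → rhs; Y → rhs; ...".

A->AC, B->CC, C->CAA, D->BAD

  step 3 ⇒ step 4: ACCAACAAACACCAACAAACCAACCACBADCAACAAACCAACCACBADCAACAAACCAACCACBAD ⇒ AC·CAA·CAA·AC·AC·CAA·AC·AC·AC·CAA·AC·CAA·CAA·AC·AC·CAA·AC·AC·AC·CAA·CAA·AC·AC·CAA·CAA·AC·CAA·CC·AC·BAD·CAA·AC·AC·CAA·AC·AC·AC·CAA·CAA·AC·AC·CAA·CAA·AC·CAA·CC·AC·BAD·CAA·AC·AC·CAA·AC·AC·AC·CAA·CAA·AC·AC·CAA·CAA·AC·CAA·CC·AC·BAD
    A ↦ AC
    B ↦ CC
    C ↦ CAA
    D ↦ BAD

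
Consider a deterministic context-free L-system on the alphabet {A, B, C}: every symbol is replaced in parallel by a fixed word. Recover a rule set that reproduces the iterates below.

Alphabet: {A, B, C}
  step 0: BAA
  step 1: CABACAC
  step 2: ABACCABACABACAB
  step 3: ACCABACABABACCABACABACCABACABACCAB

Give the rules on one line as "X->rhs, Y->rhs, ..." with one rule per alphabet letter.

  step 2 ⇒ step 3: ABACCABACABACAB ⇒ AC·CAB·AC·AB·AB·AC·CAB·AC·AB·AC·CAB·AC·AB·AC·CAB
    A ↦ AC
    B ↦ CAB
    C ↦ AB

A->AC, B->CAB, C->AB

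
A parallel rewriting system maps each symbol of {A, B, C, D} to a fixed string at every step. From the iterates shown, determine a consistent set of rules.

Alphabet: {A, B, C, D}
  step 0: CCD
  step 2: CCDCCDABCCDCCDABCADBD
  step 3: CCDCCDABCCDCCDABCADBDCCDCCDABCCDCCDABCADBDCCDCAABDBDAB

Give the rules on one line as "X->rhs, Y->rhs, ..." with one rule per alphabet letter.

  step 2 ⇒ step 3: CCDCCDABCCDCCDABCADBD ⇒ CCD·CCD·AB·CCD·CCD·AB·CA·DBD·CCD·CCD·AB·CCD·CCD·AB·CA·DBD·CCD·CA·AB·DBD·AB
    A ↦ CA
    B ↦ DBD
    C ↦ CCD
    D ↦ AB

A->CA, B->DBD, C->CCD, D->AB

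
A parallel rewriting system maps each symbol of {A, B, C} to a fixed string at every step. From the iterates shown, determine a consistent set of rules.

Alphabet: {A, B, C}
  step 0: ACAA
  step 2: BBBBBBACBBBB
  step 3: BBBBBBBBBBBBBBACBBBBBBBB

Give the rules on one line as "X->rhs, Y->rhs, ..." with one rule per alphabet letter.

  step 2 ⇒ step 3: BBBBBBACBBBB ⇒ BB·BB·BB·BB·BB·BB·B·BAC·BB·BB·BB·BB
    A ↦ B
    B ↦ BB
    C ↦ BAC

A->B, B->BB, C->BAC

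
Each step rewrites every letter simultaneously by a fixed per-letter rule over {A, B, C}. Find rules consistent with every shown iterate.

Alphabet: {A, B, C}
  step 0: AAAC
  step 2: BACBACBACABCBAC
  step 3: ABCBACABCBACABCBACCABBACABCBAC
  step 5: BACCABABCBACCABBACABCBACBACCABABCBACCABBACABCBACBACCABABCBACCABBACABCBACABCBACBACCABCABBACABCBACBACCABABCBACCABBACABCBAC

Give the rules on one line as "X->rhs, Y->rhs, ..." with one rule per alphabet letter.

A->C, B->AB, C->BAC

  step 2 ⇒ step 3: BACBACBACABCBAC ⇒ AB·C·BAC·AB·C·BAC·AB·C·BAC·C·AB·BAC·AB·C·BAC
    A ↦ C
    B ↦ AB
    C ↦ BAC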